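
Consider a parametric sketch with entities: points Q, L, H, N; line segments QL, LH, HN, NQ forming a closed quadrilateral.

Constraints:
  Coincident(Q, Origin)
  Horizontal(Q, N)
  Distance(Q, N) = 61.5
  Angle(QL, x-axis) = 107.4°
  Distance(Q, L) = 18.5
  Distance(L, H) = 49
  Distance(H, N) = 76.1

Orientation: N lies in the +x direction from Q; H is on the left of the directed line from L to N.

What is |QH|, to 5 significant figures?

63.589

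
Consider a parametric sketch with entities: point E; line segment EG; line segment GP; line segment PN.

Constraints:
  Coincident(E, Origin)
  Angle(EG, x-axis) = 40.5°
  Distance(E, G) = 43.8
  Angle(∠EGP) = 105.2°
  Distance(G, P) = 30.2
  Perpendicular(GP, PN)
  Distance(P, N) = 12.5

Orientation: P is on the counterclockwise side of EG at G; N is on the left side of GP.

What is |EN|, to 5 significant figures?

51.222

∠EGP = 105.2°, so GP runs at 40.5° + (180° − 105.2°) = 115.30° from the x-axis; with |GP| = 30.2, P = G + 30.2·(cos 115.30°, sin 115.30°) = (20.400, 55.749). GP is perpendicular to PN; with |PN| = 12.5 on the left of GP, N = P + 12.5·(-0.90408, -0.42736) = (9.0985, 50.407). Then |EN| = |N − E| = 51.222.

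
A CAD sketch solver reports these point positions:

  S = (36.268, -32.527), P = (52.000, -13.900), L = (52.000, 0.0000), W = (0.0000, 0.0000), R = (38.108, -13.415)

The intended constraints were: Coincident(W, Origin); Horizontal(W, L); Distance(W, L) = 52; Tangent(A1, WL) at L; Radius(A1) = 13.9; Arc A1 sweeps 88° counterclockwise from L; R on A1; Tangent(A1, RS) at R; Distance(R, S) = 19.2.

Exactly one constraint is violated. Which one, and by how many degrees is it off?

Tangent(A1, RS) at R — off by 3.50°.

W = (0.00, 0.00) ✓; W.y = 0.00, L.y = 0.00 ✓; |WL| = 52.00 ✓; ∠(PL, LW) = 90.00° ✓; |PL| = 13.90 ✓; bearing(P→R) − bearing(P→L) = 88.00° ✓; |PR| = 13.90 ✓; ∠(PR, RS) = 93.50° ✗; |RS| = 19.20 ✓.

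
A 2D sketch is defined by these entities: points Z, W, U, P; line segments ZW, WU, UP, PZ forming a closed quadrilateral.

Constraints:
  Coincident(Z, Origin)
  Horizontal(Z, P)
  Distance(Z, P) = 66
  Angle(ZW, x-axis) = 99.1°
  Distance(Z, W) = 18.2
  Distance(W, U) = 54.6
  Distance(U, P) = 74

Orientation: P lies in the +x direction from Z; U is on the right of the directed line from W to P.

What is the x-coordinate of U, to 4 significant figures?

1.597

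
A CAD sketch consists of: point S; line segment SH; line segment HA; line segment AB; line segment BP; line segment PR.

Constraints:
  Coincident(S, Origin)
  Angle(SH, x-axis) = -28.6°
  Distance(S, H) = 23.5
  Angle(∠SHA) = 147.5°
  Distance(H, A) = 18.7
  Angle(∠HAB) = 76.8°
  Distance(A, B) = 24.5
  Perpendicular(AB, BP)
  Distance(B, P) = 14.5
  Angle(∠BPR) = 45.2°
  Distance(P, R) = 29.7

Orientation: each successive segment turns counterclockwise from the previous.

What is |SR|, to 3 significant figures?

44.7

S is at the origin; SH runs at -28.6° with length 23.5, so H = (20.6, -11.2). ∠SHA = 147.5° gives HA at 3.90° from the x-axis; with |HA| = 18.7, A = (39.3, -9.98). ∠HAB = 76.8° gives AB at 107° from the x-axis; with |AB| = 24.5, B = (32.1, 13.4). The perpendicularity gives BP at right angles to AB, so BP runs at -163°; with |BP| = 14.5, P = (18.2, 9.18). ∠BPR = 45.2° gives PR at -28.1° from the x-axis; with |PR| = 29.7, R = (44.4, -4.81). Then |SR| = |R − S| = 44.7.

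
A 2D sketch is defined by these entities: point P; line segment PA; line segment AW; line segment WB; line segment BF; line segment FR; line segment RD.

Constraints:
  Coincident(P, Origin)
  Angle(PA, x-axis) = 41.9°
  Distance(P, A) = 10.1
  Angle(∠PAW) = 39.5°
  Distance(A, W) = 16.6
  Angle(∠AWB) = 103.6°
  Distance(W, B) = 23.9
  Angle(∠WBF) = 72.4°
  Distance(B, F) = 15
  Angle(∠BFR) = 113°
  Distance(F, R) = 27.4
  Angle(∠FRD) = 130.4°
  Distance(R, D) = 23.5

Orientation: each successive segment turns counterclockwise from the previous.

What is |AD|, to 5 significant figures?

26.071

P is at the origin; PA runs at 41.9° with length 10.1, so A = (7.5175, 6.7451). ∠PAW = 39.5° gives AW at -177.60° from the x-axis; with |AW| = 16.6, W = (-9.0679, 6.0500). ∠AWB = 103.6° gives WB at -101.20° from the x-axis; with |WB| = 23.9, B = (-13.710, -17.395). ∠WBF = 72.4° gives BF at 6.4000° from the x-axis; with |BF| = 15.0, F = (1.1964, -15.723). ∠BFR = 113.0° gives FR at 73.400° from the x-axis; with |FR| = 27.4, R = (9.0243, 10.535). ∠FRD = 130.4° gives RD at 123.00° from the x-axis; with |RD| = 23.5, D = (-3.7747, 30.244). Then |AD| = |D − A| = 26.071.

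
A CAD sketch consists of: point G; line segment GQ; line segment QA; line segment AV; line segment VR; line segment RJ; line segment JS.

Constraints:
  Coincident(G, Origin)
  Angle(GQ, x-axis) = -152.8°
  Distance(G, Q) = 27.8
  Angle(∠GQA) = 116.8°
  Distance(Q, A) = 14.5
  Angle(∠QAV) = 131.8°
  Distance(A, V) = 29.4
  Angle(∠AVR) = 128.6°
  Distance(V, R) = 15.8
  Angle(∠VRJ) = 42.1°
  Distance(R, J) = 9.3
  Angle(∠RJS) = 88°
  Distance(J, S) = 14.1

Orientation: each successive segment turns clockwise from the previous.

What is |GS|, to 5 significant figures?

51.200

G is at the origin; GQ runs at -152.8° with length 27.8, so Q = (-24.726, -12.707). ∠GQA = 116.8° gives QA at 144.00° from the x-axis; with |QA| = 14.5, A = (-36.457, -4.1844). ∠QAV = 131.8° gives AV at 95.800° from the x-axis; with |AV| = 29.4, V = (-39.428, 25.065). ∠AVR = 128.6° gives VR at 44.400° from the x-axis; with |VR| = 15.8, R = (-28.139, 36.120). ∠VRJ = 42.1° gives RJ at -93.500° from the x-axis; with |RJ| = 9.3, J = (-28.707, 26.837). ∠RJS = 88.0° gives JS at 174.50° from the x-axis; with |JS| = 14.1, S = (-42.742, 28.189). Then |GS| = |S − G| = 51.200.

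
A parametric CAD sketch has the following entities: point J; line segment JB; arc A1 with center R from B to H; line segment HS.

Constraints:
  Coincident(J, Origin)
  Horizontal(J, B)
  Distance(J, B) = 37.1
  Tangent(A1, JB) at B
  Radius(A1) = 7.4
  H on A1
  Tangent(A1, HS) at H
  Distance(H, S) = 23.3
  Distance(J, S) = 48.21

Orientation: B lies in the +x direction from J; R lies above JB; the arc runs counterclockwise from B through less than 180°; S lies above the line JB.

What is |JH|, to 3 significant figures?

45.2

Checks: J.y = 0.00, B.y = 0.00 ✓; |RH| = 7.400 ✓; ∠(RH, HS) = 90.00° ✓; |HS| = 23.30 ✓; |JS| = 48.21 ✓.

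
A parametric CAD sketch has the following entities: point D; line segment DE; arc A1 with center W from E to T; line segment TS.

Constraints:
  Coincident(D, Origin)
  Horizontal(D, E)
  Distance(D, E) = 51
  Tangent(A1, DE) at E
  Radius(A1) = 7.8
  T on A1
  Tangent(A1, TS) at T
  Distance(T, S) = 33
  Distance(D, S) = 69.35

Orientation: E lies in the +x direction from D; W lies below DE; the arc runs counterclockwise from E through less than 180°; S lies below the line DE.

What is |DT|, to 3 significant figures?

45.0

Checks: ∠(WE, ED) = 90.00° ✓; |WT| = 7.800 ✓; ∠(WT, TS) = 90.00° ✓; |TS| = 33.00 ✓; |DS| = 69.35 ✓.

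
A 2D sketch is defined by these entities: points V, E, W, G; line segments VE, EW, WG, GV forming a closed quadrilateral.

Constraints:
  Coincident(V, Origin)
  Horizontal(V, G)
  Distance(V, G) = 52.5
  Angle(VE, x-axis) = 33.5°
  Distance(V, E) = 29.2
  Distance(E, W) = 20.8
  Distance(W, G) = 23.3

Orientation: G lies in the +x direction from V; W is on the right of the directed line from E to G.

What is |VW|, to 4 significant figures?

29.82

Checks: |EW| = 20.80 ✓; |WG| = 23.30 ✓.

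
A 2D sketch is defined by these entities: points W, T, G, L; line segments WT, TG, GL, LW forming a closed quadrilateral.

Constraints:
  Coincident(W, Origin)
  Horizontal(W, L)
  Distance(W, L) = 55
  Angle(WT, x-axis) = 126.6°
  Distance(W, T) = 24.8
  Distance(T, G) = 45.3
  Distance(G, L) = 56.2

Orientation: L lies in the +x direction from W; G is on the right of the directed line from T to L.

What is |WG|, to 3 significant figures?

21.9

Checks: |TG| = 45.30 ✓; |GL| = 56.20 ✓.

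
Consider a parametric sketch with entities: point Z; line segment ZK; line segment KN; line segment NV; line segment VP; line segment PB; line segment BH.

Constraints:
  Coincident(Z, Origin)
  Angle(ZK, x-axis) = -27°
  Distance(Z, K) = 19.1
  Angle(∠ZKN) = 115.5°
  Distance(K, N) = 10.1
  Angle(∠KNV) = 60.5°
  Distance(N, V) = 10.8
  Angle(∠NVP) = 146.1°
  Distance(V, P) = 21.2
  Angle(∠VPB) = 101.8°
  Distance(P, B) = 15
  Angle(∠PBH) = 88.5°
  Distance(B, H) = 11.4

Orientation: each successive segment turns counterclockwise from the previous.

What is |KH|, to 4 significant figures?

14.38

Z is at the origin; ZK runs at -27.0° with length 19.1, so K = (17.02, -8.671). ∠ZKN = 115.5° gives KN at 37.50° from the x-axis; with |KN| = 10.1, N = (25.03, -2.523). ∠KNV = 60.5° gives NV at 157.0° from the x-axis; with |NV| = 10.8, V = (15.09, 1.697). ∠NVP = 146.1° gives VP at -169.1° from the x-axis; with |VP| = 21.2, P = (-5.728, -2.312). ∠VPB = 101.8° gives PB at -90.90° from the x-axis; with |PB| = 15.0, B = (-5.963, -17.31). ∠PBH = 88.5° gives BH at 0.6000° from the x-axis; with |BH| = 11.4, H = (5.436, -17.19). Then |KH| = |H − K| = 14.38.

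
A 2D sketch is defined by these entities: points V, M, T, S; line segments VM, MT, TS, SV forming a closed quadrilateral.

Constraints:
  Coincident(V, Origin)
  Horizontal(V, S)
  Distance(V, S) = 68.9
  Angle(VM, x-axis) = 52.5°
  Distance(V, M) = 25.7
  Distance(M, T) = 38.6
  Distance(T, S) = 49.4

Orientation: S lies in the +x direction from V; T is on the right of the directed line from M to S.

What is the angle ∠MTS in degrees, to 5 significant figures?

79.751°

Checks: |MT| = 38.60 ✓; |TS| = 49.40 ✓.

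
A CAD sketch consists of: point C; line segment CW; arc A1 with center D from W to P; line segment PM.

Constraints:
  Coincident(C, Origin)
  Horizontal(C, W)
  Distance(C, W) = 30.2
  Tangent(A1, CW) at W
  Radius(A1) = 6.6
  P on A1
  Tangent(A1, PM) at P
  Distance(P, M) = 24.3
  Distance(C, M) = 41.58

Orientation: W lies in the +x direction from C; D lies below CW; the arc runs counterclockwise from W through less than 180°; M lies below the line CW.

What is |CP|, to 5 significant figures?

24.830

Checks: |DP| = 6.600 ✓; ∠(DP, PM) = 90.00° ✓; |PM| = 24.30 ✓; |CM| = 41.58 ✓.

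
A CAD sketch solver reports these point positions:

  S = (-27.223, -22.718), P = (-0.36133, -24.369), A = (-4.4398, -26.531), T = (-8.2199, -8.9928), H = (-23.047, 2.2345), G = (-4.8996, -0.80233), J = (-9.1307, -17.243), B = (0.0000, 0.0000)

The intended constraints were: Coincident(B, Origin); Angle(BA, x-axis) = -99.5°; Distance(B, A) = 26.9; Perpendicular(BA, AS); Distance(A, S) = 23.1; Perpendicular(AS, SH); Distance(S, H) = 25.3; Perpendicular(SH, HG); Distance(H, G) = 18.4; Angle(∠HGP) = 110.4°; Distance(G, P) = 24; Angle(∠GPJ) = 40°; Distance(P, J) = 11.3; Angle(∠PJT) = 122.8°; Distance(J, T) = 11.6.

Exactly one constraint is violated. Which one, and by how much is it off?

Distance(J, T) = 11.6 — off by 3.30.

B = (0.00, 0.00) ✓; BA at -99.50° ✓; |BA| = 26.90 ✓; ∠(BA, AS) = 90.00° ✓; |AS| = 23.10 ✓; ∠(AS, SH) = 90.00° ✓; |SH| = 25.30 ✓; ∠(SH, HG) = 90.00° ✓; |HG| = 18.40 ✓; ∠HGP = 110.4° ✓; |GP| = 24.00 ✓; ∠GPJ = 40.00° ✓; |PJ| = 11.30 ✓; ∠PJT = 122.8° ✓; |JT| = 8.300 ✗.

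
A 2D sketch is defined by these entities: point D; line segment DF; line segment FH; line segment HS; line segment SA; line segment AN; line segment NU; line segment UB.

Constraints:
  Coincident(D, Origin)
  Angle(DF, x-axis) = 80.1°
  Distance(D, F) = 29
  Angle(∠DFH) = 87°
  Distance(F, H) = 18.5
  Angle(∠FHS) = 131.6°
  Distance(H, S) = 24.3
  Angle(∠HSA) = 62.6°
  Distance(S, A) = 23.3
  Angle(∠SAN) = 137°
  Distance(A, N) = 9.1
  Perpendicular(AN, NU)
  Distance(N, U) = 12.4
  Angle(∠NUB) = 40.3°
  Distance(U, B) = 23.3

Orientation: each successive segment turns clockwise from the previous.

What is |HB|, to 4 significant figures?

31.70

The perpendicularity gives NU at right angles to AN, so NU runs at 48.30°; with |NU| = 12.4, U = (12.85, 17.91). ∠NUB = 40.3° gives UB at -91.40° from the x-axis; with |UB| = 23.3, B = (12.28, -5.386). Then |HB| = |B − H| = 31.70.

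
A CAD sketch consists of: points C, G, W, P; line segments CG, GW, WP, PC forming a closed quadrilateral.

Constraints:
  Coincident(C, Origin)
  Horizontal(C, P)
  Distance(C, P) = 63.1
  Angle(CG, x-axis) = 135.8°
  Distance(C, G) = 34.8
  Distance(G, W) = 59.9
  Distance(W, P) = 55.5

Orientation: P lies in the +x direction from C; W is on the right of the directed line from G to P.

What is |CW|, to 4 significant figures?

25.75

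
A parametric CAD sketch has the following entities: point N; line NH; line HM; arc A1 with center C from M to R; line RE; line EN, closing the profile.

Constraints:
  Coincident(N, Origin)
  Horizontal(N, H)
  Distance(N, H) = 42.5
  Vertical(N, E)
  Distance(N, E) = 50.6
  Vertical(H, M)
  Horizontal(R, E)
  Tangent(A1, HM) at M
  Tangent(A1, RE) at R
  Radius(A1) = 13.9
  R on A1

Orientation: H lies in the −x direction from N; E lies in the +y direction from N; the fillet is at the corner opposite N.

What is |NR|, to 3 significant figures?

58.1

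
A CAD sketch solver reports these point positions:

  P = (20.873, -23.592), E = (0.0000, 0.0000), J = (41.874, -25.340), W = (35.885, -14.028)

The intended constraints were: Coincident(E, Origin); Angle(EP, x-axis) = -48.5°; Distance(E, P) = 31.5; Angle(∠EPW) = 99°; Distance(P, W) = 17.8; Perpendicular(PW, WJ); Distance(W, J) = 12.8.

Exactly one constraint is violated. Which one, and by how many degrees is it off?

Perpendicular(PW, WJ) — off by 4.60°.

E = (0.00, 0.00) ✓; EP at -48.50° ✓; |EP| = 31.50 ✓; ∠EPW = 99.00° ✓; |PW| = 17.80 ✓; ∠(PW, WJ) = 94.60° ✗; |WJ| = 12.80 ✓.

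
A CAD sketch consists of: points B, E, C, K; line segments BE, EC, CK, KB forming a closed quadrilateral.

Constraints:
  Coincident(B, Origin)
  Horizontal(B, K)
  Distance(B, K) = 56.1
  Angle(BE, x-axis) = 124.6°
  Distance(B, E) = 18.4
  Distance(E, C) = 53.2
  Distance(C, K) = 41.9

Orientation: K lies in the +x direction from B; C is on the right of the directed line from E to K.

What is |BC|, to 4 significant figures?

34.89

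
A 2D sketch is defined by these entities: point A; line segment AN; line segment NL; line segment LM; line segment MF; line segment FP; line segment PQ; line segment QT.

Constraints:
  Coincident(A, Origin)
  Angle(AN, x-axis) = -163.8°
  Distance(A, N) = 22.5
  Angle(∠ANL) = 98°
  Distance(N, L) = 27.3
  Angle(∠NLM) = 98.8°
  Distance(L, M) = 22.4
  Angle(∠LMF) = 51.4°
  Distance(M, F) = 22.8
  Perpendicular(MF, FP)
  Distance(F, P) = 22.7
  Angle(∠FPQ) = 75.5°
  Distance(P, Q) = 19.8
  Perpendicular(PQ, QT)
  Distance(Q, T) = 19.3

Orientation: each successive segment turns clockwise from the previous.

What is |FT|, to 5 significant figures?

14.368

A is at the origin; AN runs at -163.8° with length 22.5, so N = (-21.607, -6.2773). ∠ANL = 98.0° gives NL at 114.20° from the x-axis; with |NL| = 27.3, L = (-32.798, 18.624). ∠NLM = 98.8° gives LM at 33.000° from the x-axis; with |LM| = 22.4, M = (-14.011, 30.823). ∠LMF = 51.4° gives MF at -95.600° from the x-axis; with |MF| = 22.8, F = (-16.236, 8.1323). MF is perpendicular to FP, so FP runs at 174.40°; with |FP| = 22.7, P = (-38.828, 10.347). ∠FPQ = 75.5° gives PQ at 69.900° from the x-axis; with |PQ| = 19.8, Q = (-32.023, 28.942). PQ ⟂ QT, so QT runs at -20.100°; with |QT| = 19.3, T = (-13.899, 22.309). Then |FT| = |T − F| = 14.368.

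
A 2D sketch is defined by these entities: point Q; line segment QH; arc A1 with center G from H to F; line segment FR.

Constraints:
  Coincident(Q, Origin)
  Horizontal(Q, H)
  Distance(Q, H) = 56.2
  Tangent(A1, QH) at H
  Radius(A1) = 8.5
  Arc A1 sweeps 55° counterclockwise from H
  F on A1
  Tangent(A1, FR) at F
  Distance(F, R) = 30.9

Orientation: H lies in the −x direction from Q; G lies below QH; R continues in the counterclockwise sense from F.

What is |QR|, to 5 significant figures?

85.906

Q is at the origin; QH is horizontal with |QH| = 56.2 and H on the −x side, so H = (-56.200, 0.0000). A1 meets QH tangentially, so GH is at right angles to QH, so G = H + (0, -8.5) = (-56.200, -8.5000). On A1, H sits at bearing 90° from G; a 55° counterclockwise sweep puts F at bearing 145°, so F = G + 8.5·(cos 145°, sin 145°) = (-63.163, -3.6246). A1 meets FR tangentially, so GF is at right angles to FR, so FR runs along (−sin 145°, cos 145°); with |FR| = 30.9, R = (-80.886, -28.936). Then |QR| = |R − Q| = 85.906.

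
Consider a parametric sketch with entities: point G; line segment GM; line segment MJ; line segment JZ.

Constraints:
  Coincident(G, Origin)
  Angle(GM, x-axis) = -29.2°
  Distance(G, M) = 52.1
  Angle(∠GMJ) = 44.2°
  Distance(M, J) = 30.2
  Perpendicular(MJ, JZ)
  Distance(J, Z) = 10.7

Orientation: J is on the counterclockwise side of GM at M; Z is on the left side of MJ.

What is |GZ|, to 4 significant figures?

26.60

G is at the origin; GM runs at -29.2° with length 52.1, so M = 52.1·(cos -29.2°, sin -29.2°) = (45.48, -25.42). ∠GMJ = 44.2°, so MJ runs at -29.2° + (180° − 44.2°) = 106.6° from the x-axis; with |MJ| = 30.2, J = M + 30.2·(cos 106.6°, sin 106.6°) = (36.85, 3.524). MJ is perpendicular to JZ; with |JZ| = 10.7 on the left of MJ, Z = J + 10.7·(-0.9583, -0.2857) = (26.60, 0.4670). Then |GZ| = |Z − G| = 26.60.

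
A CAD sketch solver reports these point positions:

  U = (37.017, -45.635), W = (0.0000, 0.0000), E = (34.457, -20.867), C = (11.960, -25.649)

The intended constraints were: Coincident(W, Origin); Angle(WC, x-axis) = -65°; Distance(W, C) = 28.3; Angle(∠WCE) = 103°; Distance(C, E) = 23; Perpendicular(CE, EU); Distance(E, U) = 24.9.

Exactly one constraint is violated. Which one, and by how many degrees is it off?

Perpendicular(CE, EU) — off by 6.10°.

W = (0.00, 0.00) ✓; WC at -65.00° ✓; |WC| = 28.30 ✓; ∠WCE = 103.0° ✓; |CE| = 23.00 ✓; ∠(CE, EU) = 96.10° ✗; |EU| = 24.90 ✓.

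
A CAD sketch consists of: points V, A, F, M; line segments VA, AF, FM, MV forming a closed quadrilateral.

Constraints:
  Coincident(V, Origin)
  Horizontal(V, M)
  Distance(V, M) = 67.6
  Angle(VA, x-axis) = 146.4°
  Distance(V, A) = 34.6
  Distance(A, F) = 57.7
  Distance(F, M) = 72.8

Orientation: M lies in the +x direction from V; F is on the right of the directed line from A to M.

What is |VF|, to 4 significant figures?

30.10

V is at the origin; V and M share the same y with |VM| = 67.6 and M in +x, so M = (67.6, 0). VA runs at 146.4° with |VA| = 34.6, so A = (-28.82, 19.15). F is determined by |AF| = 57.7 and |FM| = 72.8 together: it lies at the intersection of circle(A, 57.7) and circle(M, 72.8). With |AM| = 98.30, the foot of the radical line on AM is 39.13 from A and the perpendicular offset is √(57.7² − 39.13²) = 42.41. Taking the right-of-AM solution: F = (1.300, -30.07).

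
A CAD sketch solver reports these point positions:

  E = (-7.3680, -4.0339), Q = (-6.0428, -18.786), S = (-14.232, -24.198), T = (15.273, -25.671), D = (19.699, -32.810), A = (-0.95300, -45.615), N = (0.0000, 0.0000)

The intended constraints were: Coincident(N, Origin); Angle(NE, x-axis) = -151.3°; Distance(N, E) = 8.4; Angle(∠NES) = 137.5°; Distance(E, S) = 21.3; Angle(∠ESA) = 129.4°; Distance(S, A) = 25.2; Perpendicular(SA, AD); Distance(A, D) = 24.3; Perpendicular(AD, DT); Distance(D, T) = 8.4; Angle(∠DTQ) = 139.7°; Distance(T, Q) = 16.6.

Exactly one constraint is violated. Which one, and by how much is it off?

Distance(T, Q) = 16.6 — off by 5.80.

N = (0.00, 0.00) ✓; NE at -151.3° ✓; |NE| = 8.400 ✓; ∠NES = 137.5° ✓; |ES| = 21.30 ✓; ∠ESA = 129.4° ✓; |SA| = 25.20 ✓; ∠(SA, AD) = 90.00° ✓; |AD| = 24.30 ✓; ∠(AD, DT) = 90.00° ✓; |DT| = 8.400 ✓; ∠DTQ = 139.7° ✓; |TQ| = 22.40 ✗.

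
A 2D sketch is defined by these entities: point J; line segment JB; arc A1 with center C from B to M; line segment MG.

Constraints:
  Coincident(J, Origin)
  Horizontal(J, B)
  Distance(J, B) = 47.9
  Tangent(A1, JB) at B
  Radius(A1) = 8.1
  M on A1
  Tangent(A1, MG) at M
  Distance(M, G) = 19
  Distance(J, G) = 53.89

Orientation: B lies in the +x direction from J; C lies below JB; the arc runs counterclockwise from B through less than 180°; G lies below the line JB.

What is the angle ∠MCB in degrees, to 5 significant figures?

106.85°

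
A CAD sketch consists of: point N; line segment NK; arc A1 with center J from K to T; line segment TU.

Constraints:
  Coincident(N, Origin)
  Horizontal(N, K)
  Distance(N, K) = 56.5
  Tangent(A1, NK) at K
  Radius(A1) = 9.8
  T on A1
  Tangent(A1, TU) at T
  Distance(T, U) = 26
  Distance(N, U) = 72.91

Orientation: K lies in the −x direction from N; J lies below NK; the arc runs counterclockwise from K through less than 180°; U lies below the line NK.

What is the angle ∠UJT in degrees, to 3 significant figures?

69.3°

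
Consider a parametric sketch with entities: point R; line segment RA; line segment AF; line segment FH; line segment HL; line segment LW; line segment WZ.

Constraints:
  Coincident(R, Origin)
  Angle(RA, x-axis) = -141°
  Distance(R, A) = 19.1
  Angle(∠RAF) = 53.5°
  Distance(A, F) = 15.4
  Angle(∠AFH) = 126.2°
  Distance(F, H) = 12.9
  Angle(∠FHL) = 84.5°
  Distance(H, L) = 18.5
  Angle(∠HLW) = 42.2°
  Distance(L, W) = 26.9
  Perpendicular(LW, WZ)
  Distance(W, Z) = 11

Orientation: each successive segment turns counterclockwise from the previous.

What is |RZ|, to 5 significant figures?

22.891

∠HLW = 42.2° gives LW at -87.400° from the x-axis; with |LW| = 26.9, W = (-1.7669, -21.451). LW ⟂ WZ, so WZ runs at 2.6000°; with |WZ| = 11.0, Z = (9.2217, -20.952). Then |RZ| = |Z − R| = 22.891.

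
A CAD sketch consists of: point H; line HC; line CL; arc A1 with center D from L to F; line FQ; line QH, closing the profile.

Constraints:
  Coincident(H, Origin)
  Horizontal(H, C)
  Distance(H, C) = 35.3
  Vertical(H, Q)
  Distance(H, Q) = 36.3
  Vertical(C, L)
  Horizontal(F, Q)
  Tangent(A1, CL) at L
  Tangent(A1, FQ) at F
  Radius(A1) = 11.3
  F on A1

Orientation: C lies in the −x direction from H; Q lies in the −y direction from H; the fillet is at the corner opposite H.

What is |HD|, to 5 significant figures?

34.655

H is at the origin; HC is horizontal with |HC| = 35.3 and C on the −x side, so C = (-35.300, 0.0000). H and Q share the same x with |HQ| = 36.3 and Q on the −y side, so Q = (0.0000, -36.300). The virtual corner opposite H is at (-35.300, -36.300). Tangency of A1 to CL means the radius DL is perpendicular to CL and A1 meets FQ tangentially, so DF is at right angles to FQ, with radius 11.3, so the center D sits 11.3 in from both sides at D = (-24.000, -25.000). Then |HD| = |D − H| = 34.655.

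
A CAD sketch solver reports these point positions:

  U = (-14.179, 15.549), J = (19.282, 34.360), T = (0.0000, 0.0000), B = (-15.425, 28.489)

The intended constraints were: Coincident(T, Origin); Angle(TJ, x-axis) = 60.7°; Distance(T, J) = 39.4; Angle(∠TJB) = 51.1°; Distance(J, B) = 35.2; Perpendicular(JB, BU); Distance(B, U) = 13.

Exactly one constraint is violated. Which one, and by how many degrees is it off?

Perpendicular(JB, BU) — off by 4.10°.

T = (0.00, 0.00) ✓; TJ at 60.70° ✓; |TJ| = 39.40 ✓; ∠TJB = 51.10° ✓; |JB| = 35.20 ✓; ∠(JB, BU) = 85.90° ✗; |BU| = 13.00 ✓.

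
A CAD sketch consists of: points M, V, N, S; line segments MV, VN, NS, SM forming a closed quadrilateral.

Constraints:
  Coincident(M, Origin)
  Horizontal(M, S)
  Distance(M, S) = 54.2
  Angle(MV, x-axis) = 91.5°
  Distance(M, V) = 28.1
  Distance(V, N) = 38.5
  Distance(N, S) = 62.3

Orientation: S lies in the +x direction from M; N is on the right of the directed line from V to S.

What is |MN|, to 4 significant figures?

12.26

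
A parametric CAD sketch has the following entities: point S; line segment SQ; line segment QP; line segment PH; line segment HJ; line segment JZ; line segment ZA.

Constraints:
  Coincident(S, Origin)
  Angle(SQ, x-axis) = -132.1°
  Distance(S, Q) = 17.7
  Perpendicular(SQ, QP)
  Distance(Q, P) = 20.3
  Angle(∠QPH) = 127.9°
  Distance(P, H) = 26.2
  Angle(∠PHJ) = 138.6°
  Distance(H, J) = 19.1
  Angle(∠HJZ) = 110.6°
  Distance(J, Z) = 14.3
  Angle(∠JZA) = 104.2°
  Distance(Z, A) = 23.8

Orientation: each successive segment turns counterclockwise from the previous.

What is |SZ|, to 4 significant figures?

33.96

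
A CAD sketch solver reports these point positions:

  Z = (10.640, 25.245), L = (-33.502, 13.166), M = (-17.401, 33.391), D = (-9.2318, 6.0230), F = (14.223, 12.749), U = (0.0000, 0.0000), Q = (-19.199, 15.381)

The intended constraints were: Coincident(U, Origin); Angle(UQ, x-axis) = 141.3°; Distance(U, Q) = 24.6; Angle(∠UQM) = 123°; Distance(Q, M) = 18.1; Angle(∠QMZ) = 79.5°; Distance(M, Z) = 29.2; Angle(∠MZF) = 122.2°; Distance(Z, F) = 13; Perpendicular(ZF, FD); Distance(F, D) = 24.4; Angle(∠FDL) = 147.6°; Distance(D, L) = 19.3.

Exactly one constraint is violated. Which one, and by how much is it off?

Distance(D, L) = 19.3 — off by 6.00.

U = (0.00, 0.00) ✓; UQ at 141.3° ✓; |UQ| = 24.60 ✓; ∠UQM = 123.0° ✓; |QM| = 18.10 ✓; ∠QMZ = 79.50° ✓; |MZ| = 29.20 ✓; ∠MZF = 122.2° ✓; |ZF| = 13.00 ✓; ∠(ZF, FD) = 90.00° ✓; |FD| = 24.40 ✓; ∠FDL = 147.6° ✓; |DL| = 25.30 ✗.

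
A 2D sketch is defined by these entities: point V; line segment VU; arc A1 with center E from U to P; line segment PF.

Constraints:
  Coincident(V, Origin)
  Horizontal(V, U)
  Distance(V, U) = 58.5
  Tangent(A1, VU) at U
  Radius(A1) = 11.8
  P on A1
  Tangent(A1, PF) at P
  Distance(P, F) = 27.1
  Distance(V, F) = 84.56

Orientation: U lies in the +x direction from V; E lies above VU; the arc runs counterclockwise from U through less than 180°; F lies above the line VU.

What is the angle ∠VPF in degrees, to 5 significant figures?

112.46°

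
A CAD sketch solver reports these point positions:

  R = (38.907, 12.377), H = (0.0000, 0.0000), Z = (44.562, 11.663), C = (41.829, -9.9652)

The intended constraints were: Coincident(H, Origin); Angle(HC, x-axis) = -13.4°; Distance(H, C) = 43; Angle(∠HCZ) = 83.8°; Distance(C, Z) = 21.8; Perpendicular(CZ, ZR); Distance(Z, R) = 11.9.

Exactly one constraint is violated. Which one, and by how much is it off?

Distance(Z, R) = 11.9 — off by 6.20.

H = (0.00, 0.00) ✓; HC at -13.40° ✓; |HC| = 43.00 ✓; ∠HCZ = 83.80° ✓; |CZ| = 21.80 ✓; ∠(CZ, ZR) = 90.01° ✓; |ZR| = 5.700 ✗.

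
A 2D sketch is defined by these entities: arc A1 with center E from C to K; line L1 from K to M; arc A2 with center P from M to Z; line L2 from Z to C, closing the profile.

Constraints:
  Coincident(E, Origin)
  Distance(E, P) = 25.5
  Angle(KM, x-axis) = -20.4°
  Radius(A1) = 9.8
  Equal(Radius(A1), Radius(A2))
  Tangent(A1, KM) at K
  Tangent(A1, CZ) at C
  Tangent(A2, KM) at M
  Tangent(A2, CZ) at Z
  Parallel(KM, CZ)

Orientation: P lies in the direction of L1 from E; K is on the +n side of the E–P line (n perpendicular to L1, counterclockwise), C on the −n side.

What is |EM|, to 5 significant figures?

27.318

The slot axis is L1's direction at -20.4°, so u = (cos -20.4°, sin -20.4°) = (0.93728, -0.34857) and n = (−sin -20.4°, cos -20.4°) = (0.34857, 0.93728). E is at the origin and P lies 25.5 along u from E, so P = 25.5·u = (23.901, -8.8886). Tangency of A1 to both parallel lines with radius 9.8 puts K and C at E ± 9.8·n: K = (3.4160, 9.1854), C = (-3.4160, -9.1854). Equal radii place M and Z the same way about P: M = P + 9.8·n = (27.317, 0.29678), Z = P − 9.8·n = (20.485, -18.074). Then |EM| = |M − E| = 27.318.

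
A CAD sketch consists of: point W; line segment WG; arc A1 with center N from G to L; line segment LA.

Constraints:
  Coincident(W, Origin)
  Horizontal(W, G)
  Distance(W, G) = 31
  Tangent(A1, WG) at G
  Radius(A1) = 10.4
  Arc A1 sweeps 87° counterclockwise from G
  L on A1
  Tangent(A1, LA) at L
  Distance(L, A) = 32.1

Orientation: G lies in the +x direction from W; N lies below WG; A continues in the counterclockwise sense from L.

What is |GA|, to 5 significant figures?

43.614

W is at the origin; W and G share the same y with |WG| = 31.0 and G on the +x side, so G = (31.000, 0.0000). Tangency of A1 to WG means the radius NG is perpendicular to WG, so N = G + (0, -10.4) = (31.000, -10.400). On A1, G sits at bearing 90° from N; an 87° counterclockwise sweep puts L at bearing 177°, so L = N + 10.4·(cos 177°, sin 177°) = (20.614, -9.8557). Since A1 is tangent to LA there, NL ⟂ LA, so LA runs along (−sin 177°, cos 177°); with |LA| = 32.1, A = (18.934, -41.912). Then |GA| = |A − G| = 43.614.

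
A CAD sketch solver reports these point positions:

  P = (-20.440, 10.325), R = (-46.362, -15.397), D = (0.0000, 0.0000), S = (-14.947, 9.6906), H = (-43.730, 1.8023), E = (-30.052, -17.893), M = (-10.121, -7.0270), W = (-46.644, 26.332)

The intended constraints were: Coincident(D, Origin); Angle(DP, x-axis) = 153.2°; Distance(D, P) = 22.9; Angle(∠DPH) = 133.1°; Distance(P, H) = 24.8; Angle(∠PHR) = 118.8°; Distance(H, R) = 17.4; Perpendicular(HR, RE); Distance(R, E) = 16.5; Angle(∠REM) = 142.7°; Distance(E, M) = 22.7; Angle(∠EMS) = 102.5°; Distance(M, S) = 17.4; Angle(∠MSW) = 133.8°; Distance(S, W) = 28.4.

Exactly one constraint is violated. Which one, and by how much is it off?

Distance(S, W) = 28.4 — off by 7.40.

D = (0.00, 0.00) ✓; DP at 153.2° ✓; |DP| = 22.90 ✓; ∠DPH = 133.1° ✓; |PH| = 24.80 ✓; ∠PHR = 118.8° ✓; |HR| = 17.40 ✓; ∠(HR, RE) = 90.00° ✓; |RE| = 16.50 ✓; ∠REM = 142.7° ✓; |EM| = 22.70 ✓; ∠EMS = 102.5° ✓; |MS| = 17.40 ✓; ∠MSW = 133.8° ✓; |SW| = 35.80 ✗.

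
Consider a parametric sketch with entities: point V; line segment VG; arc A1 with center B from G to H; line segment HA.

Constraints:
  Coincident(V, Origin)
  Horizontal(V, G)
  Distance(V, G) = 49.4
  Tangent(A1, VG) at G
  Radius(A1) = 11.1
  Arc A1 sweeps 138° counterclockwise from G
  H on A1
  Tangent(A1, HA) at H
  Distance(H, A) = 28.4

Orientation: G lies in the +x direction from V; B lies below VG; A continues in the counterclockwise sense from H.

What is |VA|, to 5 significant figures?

73.822

V is at the origin; V and G share the same y with |VG| = 49.4 and G on the +x side, so G = (49.400, 0.0000). Since A1 is tangent to VG there, BG ⟂ VG, so B = G + (0, -11.1) = (49.400, -11.100). On A1, G sits at bearing 90° from B; a 138° counterclockwise sweep puts H at bearing 228°, so H = B + 11.1·(cos 228°, sin 228°) = (41.973, -19.349). Tangency of A1 to HA means the radius BH is perpendicular to HA, so HA runs along (−sin 228°, cos 228°); with |HA| = 28.4, A = (63.078, -38.352). Then |VA| = |A − V| = 73.822.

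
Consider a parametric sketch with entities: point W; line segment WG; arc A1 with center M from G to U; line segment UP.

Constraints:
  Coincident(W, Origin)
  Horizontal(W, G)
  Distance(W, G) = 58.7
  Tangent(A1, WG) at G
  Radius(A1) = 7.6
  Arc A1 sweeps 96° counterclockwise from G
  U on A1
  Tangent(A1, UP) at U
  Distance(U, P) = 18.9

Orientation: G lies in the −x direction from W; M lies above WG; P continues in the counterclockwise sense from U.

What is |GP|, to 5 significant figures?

27.758

W is at the origin; WG is horizontal with |WG| = 58.7 and G on the −x side, so G = (-58.700, 0.0000). Since A1 is tangent to WG there, MG ⟂ WG, so M = G + (0, 7.6) = (-58.700, 7.6000). On A1, G sits at bearing -90° from M; a 96° counterclockwise sweep puts U at bearing 6°, so U = M + 7.6·(cos 6°, sin 6°) = (-51.142, 8.3944). The tangent condition forces MU to be normal to UP, so UP runs along (−sin 6°, cos 6°); with |UP| = 18.9, P = (-53.117, 27.191). Then |GP| = |P − G| = 27.758.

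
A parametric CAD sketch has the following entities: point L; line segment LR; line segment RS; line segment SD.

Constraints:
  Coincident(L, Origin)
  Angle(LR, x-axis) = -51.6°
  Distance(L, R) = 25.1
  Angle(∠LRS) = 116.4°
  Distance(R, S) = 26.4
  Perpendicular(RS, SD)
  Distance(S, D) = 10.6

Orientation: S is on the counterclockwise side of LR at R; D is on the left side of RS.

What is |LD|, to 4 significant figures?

39.40

L is at the origin; LR runs at -51.6° with length 25.1, so R = 25.1·(cos -51.6°, sin -51.6°) = (15.59, -19.67). ∠LRS = 116.4°, so RS runs at -51.6° + (180° − 116.4°) = 12.00° from the x-axis; with |RS| = 26.4, S = R + 26.4·(cos 12.00°, sin 12.00°) = (41.41, -14.18). RS ⟂ SD; with |SD| = 10.6 on the left of RS, D = S + 10.6·(-0.2079, 0.9781) = (39.21, -3.813). Then |LD| = |D − L| = 39.40.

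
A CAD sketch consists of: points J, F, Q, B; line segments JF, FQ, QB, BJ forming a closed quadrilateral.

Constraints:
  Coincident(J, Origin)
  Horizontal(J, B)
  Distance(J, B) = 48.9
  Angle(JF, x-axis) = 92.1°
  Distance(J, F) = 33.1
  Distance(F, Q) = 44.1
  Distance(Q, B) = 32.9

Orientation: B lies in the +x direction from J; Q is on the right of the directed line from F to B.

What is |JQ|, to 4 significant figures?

18.26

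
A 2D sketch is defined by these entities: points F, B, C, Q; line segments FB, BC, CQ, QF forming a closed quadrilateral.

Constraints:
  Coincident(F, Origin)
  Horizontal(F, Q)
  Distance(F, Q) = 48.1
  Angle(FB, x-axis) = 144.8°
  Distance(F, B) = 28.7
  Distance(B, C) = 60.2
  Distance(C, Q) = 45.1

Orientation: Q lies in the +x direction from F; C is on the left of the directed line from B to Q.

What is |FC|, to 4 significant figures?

52.16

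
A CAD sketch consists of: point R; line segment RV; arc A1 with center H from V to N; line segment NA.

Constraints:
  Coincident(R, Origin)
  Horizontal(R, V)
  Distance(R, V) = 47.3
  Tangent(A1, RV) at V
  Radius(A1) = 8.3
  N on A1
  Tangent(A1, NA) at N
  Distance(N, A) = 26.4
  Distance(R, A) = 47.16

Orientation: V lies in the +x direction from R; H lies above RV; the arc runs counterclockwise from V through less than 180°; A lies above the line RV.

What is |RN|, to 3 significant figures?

55.0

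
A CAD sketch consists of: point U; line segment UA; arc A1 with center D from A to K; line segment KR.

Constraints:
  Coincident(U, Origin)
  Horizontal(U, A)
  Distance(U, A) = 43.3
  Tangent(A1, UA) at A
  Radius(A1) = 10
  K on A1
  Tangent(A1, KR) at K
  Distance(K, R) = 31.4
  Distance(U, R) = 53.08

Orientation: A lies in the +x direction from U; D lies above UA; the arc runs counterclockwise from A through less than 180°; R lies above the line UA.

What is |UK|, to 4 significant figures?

53.82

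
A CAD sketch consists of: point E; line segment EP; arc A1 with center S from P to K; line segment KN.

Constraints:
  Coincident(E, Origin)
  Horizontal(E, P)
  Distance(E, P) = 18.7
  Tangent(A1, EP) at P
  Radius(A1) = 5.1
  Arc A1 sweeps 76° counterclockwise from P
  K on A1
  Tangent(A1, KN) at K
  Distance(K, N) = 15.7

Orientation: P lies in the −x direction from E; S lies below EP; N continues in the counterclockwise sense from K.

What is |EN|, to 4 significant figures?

33.44

On A1, P sits at bearing 90° from S; a 76° counterclockwise sweep puts K at bearing 166°, so K = S + 5.1·(cos 166°, sin 166°) = (-23.65, -3.866). A1 meets KN tangentially, so SK is at right angles to KN, so KN runs along (−sin 166°, cos 166°); with |KN| = 15.7, N = (-27.45, -19.10). Then |EN| = |N − E| = 33.44.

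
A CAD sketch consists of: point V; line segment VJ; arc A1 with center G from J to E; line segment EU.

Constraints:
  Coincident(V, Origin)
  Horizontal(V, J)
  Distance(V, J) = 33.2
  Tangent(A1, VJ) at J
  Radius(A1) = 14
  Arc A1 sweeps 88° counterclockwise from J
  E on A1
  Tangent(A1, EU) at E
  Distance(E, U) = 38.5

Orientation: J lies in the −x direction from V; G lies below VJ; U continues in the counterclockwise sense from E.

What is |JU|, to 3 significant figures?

54.2

V is at the origin; V and J share the same y with |VJ| = 33.2 and J on the −x side, so J = (-33.2, 0.00). Tangency of A1 to VJ means the radius GJ is perpendicular to VJ, so G = J + (0, -14) = (-33.2, -14.0). On A1, J sits at bearing 90° from G; an 88° counterclockwise sweep puts E at bearing 178°, so E = G + 14.0·(cos 178°, sin 178°) = (-47.2, -13.5). A1 meets EU tangentially, so GE is at right angles to EU, so EU runs along (−sin 178°, cos 178°); with |EU| = 38.5, U = (-48.5, -52.0). Then |JU| = |U − J| = 54.2.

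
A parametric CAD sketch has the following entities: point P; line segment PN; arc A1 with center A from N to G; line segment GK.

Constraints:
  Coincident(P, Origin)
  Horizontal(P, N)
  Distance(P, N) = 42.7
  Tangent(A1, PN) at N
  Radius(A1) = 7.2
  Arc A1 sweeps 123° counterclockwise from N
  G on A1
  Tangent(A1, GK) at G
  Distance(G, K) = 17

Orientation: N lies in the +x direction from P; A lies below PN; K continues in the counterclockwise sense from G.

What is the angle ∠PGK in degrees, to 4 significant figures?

139.9°

On A1, N sits at bearing 90° from A; a 123° counterclockwise sweep puts G at bearing 213°, so G = A + 7.2·(cos 213°, sin 213°) = (36.66, -11.12). Since A1 is tangent to GK there, AG ⟂ GK, so GK runs along (−sin 213°, cos 213°); with |GK| = 17.0, K = (45.92, -25.38). Then cos ∠PGK = GP·GK / (|GP||GK|), giving 139.9°.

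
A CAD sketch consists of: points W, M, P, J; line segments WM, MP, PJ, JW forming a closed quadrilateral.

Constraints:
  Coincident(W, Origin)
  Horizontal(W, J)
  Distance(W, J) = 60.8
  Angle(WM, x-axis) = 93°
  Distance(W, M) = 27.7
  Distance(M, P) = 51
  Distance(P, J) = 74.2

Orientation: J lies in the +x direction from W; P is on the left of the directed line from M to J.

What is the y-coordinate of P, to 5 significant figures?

67.617

Checks: |MP| = 51.00 ✓; |PJ| = 74.20 ✓.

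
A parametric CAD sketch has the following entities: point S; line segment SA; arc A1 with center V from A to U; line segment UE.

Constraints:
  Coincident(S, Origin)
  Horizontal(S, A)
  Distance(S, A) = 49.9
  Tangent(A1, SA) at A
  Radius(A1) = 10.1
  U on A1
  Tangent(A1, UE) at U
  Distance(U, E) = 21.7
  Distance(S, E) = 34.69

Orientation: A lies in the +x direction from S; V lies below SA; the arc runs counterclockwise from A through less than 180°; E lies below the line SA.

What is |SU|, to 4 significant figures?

42.32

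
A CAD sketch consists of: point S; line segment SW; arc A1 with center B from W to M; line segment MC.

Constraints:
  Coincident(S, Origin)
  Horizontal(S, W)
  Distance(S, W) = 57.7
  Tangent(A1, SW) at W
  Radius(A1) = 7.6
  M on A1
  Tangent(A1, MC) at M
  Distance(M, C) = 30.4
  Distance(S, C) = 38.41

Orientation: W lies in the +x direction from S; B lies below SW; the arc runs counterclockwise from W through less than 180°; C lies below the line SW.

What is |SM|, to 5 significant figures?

52.461

Checks: S = (0.00, 0.00) ✓; |BM| = 7.600 ✓; ∠(BM, MC) = 90.00° ✓; |MC| = 30.40 ✓; |SC| = 38.41 ✓.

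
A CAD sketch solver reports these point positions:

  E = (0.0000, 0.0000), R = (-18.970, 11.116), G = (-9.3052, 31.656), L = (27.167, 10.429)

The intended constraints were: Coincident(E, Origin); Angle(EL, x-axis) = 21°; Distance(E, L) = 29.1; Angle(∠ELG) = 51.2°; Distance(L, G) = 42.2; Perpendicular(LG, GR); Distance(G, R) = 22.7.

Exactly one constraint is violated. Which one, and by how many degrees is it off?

Perpendicular(LG, GR) — off by 5.00°.

E = (0.00, 0.00) ✓; EL at 21.00° ✓; |EL| = 29.10 ✓; ∠ELG = 51.20° ✓; |LG| = 42.20 ✓; ∠(LG, GR) = 95.00° ✗; |GR| = 22.70 ✓.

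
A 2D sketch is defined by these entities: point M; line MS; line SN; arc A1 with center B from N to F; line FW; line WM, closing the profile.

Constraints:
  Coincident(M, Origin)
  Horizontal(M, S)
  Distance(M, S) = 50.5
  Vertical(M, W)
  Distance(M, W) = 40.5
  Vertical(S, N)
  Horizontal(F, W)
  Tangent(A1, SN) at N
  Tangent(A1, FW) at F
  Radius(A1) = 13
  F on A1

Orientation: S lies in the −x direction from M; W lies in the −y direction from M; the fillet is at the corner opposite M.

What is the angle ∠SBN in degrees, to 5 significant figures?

64.699°

M is at the origin; MS is horizontal with |MS| = 50.5 and S on the −x side, so S = (-50.500, 0.0000). M and W share the same x with |MW| = 40.5 and W on the −y side, so W = (0.0000, -40.500). The virtual corner opposite M is at (-50.500, -40.500). The tangent condition forces BN to be normal to SN and tangency of A1 to FW means the radius BF is perpendicular to FW, with radius 13.0, so the center B sits 13.0 in from both sides at B = (-37.500, -27.500). That places the tangent points at N = (-50.500, -27.500) on SN and F = (-37.500, -40.500) on FW. Then cos ∠SBN = BS·BN / (|BS||BN|), giving 64.699°.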